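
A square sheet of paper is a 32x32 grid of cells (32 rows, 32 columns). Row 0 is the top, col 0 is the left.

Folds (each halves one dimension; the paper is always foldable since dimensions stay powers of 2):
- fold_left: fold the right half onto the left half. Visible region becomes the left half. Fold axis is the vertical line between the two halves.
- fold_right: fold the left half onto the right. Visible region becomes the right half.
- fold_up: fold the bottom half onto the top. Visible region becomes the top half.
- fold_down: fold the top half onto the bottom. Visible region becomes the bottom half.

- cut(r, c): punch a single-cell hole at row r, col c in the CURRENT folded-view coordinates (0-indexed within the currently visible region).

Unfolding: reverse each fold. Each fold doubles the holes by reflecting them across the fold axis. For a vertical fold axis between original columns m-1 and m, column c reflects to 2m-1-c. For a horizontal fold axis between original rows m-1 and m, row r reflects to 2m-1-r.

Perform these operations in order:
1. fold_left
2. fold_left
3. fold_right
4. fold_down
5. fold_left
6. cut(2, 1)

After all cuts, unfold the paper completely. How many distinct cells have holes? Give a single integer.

Op 1 fold_left: fold axis v@16; visible region now rows[0,32) x cols[0,16) = 32x16
Op 2 fold_left: fold axis v@8; visible region now rows[0,32) x cols[0,8) = 32x8
Op 3 fold_right: fold axis v@4; visible region now rows[0,32) x cols[4,8) = 32x4
Op 4 fold_down: fold axis h@16; visible region now rows[16,32) x cols[4,8) = 16x4
Op 5 fold_left: fold axis v@6; visible region now rows[16,32) x cols[4,6) = 16x2
Op 6 cut(2, 1): punch at orig (18,5); cuts so far [(18, 5)]; region rows[16,32) x cols[4,6) = 16x2
Unfold 1 (reflect across v@6): 2 holes -> [(18, 5), (18, 6)]
Unfold 2 (reflect across h@16): 4 holes -> [(13, 5), (13, 6), (18, 5), (18, 6)]
Unfold 3 (reflect across v@4): 8 holes -> [(13, 1), (13, 2), (13, 5), (13, 6), (18, 1), (18, 2), (18, 5), (18, 6)]
Unfold 4 (reflect across v@8): 16 holes -> [(13, 1), (13, 2), (13, 5), (13, 6), (13, 9), (13, 10), (13, 13), (13, 14), (18, 1), (18, 2), (18, 5), (18, 6), (18, 9), (18, 10), (18, 13), (18, 14)]
Unfold 5 (reflect across v@16): 32 holes -> [(13, 1), (13, 2), (13, 5), (13, 6), (13, 9), (13, 10), (13, 13), (13, 14), (13, 17), (13, 18), (13, 21), (13, 22), (13, 25), (13, 26), (13, 29), (13, 30), (18, 1), (18, 2), (18, 5), (18, 6), (18, 9), (18, 10), (18, 13), (18, 14), (18, 17), (18, 18), (18, 21), (18, 22), (18, 25), (18, 26), (18, 29), (18, 30)]

Answer: 32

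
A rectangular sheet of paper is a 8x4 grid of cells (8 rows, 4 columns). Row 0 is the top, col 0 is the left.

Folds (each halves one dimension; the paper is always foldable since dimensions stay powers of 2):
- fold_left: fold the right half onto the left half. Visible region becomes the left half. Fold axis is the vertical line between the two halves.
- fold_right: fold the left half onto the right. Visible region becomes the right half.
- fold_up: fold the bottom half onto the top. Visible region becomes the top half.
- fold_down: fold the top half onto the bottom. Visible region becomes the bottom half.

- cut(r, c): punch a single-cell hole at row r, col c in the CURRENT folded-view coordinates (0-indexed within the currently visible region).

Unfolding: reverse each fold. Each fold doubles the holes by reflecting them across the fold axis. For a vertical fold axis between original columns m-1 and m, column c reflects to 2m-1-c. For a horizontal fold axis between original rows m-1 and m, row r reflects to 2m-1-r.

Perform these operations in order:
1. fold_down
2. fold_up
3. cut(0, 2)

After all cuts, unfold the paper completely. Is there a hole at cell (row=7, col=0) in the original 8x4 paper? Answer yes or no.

Answer: no

Derivation:
Op 1 fold_down: fold axis h@4; visible region now rows[4,8) x cols[0,4) = 4x4
Op 2 fold_up: fold axis h@6; visible region now rows[4,6) x cols[0,4) = 2x4
Op 3 cut(0, 2): punch at orig (4,2); cuts so far [(4, 2)]; region rows[4,6) x cols[0,4) = 2x4
Unfold 1 (reflect across h@6): 2 holes -> [(4, 2), (7, 2)]
Unfold 2 (reflect across h@4): 4 holes -> [(0, 2), (3, 2), (4, 2), (7, 2)]
Holes: [(0, 2), (3, 2), (4, 2), (7, 2)]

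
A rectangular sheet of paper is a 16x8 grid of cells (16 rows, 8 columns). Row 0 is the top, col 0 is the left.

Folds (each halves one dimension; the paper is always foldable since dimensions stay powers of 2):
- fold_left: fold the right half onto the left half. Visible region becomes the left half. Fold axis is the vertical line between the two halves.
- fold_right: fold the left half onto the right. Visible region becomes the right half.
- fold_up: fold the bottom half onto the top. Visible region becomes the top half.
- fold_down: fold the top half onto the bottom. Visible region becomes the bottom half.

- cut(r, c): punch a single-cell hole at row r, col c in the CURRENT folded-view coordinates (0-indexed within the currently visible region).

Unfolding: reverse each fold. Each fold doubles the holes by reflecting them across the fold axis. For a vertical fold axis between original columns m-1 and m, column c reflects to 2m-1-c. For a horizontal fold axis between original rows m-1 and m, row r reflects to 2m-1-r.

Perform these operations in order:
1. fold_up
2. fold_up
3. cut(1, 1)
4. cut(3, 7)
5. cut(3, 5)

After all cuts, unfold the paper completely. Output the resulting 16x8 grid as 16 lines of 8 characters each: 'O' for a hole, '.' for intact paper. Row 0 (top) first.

Op 1 fold_up: fold axis h@8; visible region now rows[0,8) x cols[0,8) = 8x8
Op 2 fold_up: fold axis h@4; visible region now rows[0,4) x cols[0,8) = 4x8
Op 3 cut(1, 1): punch at orig (1,1); cuts so far [(1, 1)]; region rows[0,4) x cols[0,8) = 4x8
Op 4 cut(3, 7): punch at orig (3,7); cuts so far [(1, 1), (3, 7)]; region rows[0,4) x cols[0,8) = 4x8
Op 5 cut(3, 5): punch at orig (3,5); cuts so far [(1, 1), (3, 5), (3, 7)]; region rows[0,4) x cols[0,8) = 4x8
Unfold 1 (reflect across h@4): 6 holes -> [(1, 1), (3, 5), (3, 7), (4, 5), (4, 7), (6, 1)]
Unfold 2 (reflect across h@8): 12 holes -> [(1, 1), (3, 5), (3, 7), (4, 5), (4, 7), (6, 1), (9, 1), (11, 5), (11, 7), (12, 5), (12, 7), (14, 1)]

Answer: ........
.O......
........
.....O.O
.....O.O
........
.O......
........
........
.O......
........
.....O.O
.....O.O
........
.O......
........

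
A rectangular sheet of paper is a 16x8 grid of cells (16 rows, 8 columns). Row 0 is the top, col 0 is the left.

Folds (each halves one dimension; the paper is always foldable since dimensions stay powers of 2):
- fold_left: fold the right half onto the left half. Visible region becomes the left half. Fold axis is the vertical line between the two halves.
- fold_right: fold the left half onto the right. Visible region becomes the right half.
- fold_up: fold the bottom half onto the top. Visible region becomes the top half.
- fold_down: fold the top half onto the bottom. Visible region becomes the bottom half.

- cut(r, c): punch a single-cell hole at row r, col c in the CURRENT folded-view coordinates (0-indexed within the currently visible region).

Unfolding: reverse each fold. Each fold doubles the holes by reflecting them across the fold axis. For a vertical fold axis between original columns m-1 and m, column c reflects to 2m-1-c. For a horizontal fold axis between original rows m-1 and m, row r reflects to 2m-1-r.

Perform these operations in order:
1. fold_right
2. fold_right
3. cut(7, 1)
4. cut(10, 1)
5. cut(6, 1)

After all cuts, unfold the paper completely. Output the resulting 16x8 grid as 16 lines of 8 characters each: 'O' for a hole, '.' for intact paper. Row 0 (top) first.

Answer: ........
........
........
........
........
........
O..OO..O
O..OO..O
........
........
O..OO..O
........
........
........
........
........

Derivation:
Op 1 fold_right: fold axis v@4; visible region now rows[0,16) x cols[4,8) = 16x4
Op 2 fold_right: fold axis v@6; visible region now rows[0,16) x cols[6,8) = 16x2
Op 3 cut(7, 1): punch at orig (7,7); cuts so far [(7, 7)]; region rows[0,16) x cols[6,8) = 16x2
Op 4 cut(10, 1): punch at orig (10,7); cuts so far [(7, 7), (10, 7)]; region rows[0,16) x cols[6,8) = 16x2
Op 5 cut(6, 1): punch at orig (6,7); cuts so far [(6, 7), (7, 7), (10, 7)]; region rows[0,16) x cols[6,8) = 16x2
Unfold 1 (reflect across v@6): 6 holes -> [(6, 4), (6, 7), (7, 4), (7, 7), (10, 4), (10, 7)]
Unfold 2 (reflect across v@4): 12 holes -> [(6, 0), (6, 3), (6, 4), (6, 7), (7, 0), (7, 3), (7, 4), (7, 7), (10, 0), (10, 3), (10, 4), (10, 7)]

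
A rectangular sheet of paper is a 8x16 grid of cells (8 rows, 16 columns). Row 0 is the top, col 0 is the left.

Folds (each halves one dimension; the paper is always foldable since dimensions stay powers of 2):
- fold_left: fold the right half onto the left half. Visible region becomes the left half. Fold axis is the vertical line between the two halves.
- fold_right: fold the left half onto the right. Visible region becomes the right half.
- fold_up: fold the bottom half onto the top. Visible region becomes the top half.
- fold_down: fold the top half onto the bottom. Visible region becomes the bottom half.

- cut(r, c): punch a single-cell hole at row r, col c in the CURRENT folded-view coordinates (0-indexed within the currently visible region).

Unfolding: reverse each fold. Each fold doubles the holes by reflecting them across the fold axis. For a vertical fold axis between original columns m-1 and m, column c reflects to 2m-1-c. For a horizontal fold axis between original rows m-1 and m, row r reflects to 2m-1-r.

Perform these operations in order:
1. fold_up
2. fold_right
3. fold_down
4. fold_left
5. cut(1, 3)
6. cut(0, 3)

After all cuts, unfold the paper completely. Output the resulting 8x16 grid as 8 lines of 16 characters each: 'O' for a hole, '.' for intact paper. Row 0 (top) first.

Answer: ...OO......OO...
...OO......OO...
...OO......OO...
...OO......OO...
...OO......OO...
...OO......OO...
...OO......OO...
...OO......OO...

Derivation:
Op 1 fold_up: fold axis h@4; visible region now rows[0,4) x cols[0,16) = 4x16
Op 2 fold_right: fold axis v@8; visible region now rows[0,4) x cols[8,16) = 4x8
Op 3 fold_down: fold axis h@2; visible region now rows[2,4) x cols[8,16) = 2x8
Op 4 fold_left: fold axis v@12; visible region now rows[2,4) x cols[8,12) = 2x4
Op 5 cut(1, 3): punch at orig (3,11); cuts so far [(3, 11)]; region rows[2,4) x cols[8,12) = 2x4
Op 6 cut(0, 3): punch at orig (2,11); cuts so far [(2, 11), (3, 11)]; region rows[2,4) x cols[8,12) = 2x4
Unfold 1 (reflect across v@12): 4 holes -> [(2, 11), (2, 12), (3, 11), (3, 12)]
Unfold 2 (reflect across h@2): 8 holes -> [(0, 11), (0, 12), (1, 11), (1, 12), (2, 11), (2, 12), (3, 11), (3, 12)]
Unfold 3 (reflect across v@8): 16 holes -> [(0, 3), (0, 4), (0, 11), (0, 12), (1, 3), (1, 4), (1, 11), (1, 12), (2, 3), (2, 4), (2, 11), (2, 12), (3, 3), (3, 4), (3, 11), (3, 12)]
Unfold 4 (reflect across h@4): 32 holes -> [(0, 3), (0, 4), (0, 11), (0, 12), (1, 3), (1, 4), (1, 11), (1, 12), (2, 3), (2, 4), (2, 11), (2, 12), (3, 3), (3, 4), (3, 11), (3, 12), (4, 3), (4, 4), (4, 11), (4, 12), (5, 3), (5, 4), (5, 11), (5, 12), (6, 3), (6, 4), (6, 11), (6, 12), (7, 3), (7, 4), (7, 11), (7, 12)]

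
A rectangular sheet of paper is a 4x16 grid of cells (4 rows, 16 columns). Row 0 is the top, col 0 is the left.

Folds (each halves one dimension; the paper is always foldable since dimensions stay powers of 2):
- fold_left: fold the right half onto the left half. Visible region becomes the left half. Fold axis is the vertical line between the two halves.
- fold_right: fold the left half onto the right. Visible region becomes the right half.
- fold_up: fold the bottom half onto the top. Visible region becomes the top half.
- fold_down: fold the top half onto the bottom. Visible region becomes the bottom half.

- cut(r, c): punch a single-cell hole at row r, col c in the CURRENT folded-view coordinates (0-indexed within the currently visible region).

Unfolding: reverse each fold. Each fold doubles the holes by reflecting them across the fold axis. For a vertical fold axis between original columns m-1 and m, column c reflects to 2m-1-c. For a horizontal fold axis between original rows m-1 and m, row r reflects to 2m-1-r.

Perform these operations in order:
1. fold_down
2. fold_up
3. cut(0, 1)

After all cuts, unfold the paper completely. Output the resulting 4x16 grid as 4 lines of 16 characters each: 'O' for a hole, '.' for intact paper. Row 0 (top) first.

Answer: .O..............
.O..............
.O..............
.O..............

Derivation:
Op 1 fold_down: fold axis h@2; visible region now rows[2,4) x cols[0,16) = 2x16
Op 2 fold_up: fold axis h@3; visible region now rows[2,3) x cols[0,16) = 1x16
Op 3 cut(0, 1): punch at orig (2,1); cuts so far [(2, 1)]; region rows[2,3) x cols[0,16) = 1x16
Unfold 1 (reflect across h@3): 2 holes -> [(2, 1), (3, 1)]
Unfold 2 (reflect across h@2): 4 holes -> [(0, 1), (1, 1), (2, 1), (3, 1)]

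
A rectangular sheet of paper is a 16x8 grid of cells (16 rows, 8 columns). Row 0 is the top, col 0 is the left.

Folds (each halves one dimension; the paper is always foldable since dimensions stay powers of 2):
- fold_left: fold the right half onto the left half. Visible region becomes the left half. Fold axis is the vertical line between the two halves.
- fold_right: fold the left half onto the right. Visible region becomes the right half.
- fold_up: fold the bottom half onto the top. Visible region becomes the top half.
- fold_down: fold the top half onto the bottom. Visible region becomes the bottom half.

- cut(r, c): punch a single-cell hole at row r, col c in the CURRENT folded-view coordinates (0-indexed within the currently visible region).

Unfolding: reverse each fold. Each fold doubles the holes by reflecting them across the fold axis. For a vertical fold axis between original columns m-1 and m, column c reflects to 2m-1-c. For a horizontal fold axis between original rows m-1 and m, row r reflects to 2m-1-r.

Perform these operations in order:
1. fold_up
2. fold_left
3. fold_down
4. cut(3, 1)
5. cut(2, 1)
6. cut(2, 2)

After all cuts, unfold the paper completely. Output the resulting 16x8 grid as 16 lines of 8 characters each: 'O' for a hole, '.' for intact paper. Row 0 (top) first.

Op 1 fold_up: fold axis h@8; visible region now rows[0,8) x cols[0,8) = 8x8
Op 2 fold_left: fold axis v@4; visible region now rows[0,8) x cols[0,4) = 8x4
Op 3 fold_down: fold axis h@4; visible region now rows[4,8) x cols[0,4) = 4x4
Op 4 cut(3, 1): punch at orig (7,1); cuts so far [(7, 1)]; region rows[4,8) x cols[0,4) = 4x4
Op 5 cut(2, 1): punch at orig (6,1); cuts so far [(6, 1), (7, 1)]; region rows[4,8) x cols[0,4) = 4x4
Op 6 cut(2, 2): punch at orig (6,2); cuts so far [(6, 1), (6, 2), (7, 1)]; region rows[4,8) x cols[0,4) = 4x4
Unfold 1 (reflect across h@4): 6 holes -> [(0, 1), (1, 1), (1, 2), (6, 1), (6, 2), (7, 1)]
Unfold 2 (reflect across v@4): 12 holes -> [(0, 1), (0, 6), (1, 1), (1, 2), (1, 5), (1, 6), (6, 1), (6, 2), (6, 5), (6, 6), (7, 1), (7, 6)]
Unfold 3 (reflect across h@8): 24 holes -> [(0, 1), (0, 6), (1, 1), (1, 2), (1, 5), (1, 6), (6, 1), (6, 2), (6, 5), (6, 6), (7, 1), (7, 6), (8, 1), (8, 6), (9, 1), (9, 2), (9, 5), (9, 6), (14, 1), (14, 2), (14, 5), (14, 6), (15, 1), (15, 6)]

Answer: .O....O.
.OO..OO.
........
........
........
........
.OO..OO.
.O....O.
.O....O.
.OO..OO.
........
........
........
........
.OO..OO.
.O....O.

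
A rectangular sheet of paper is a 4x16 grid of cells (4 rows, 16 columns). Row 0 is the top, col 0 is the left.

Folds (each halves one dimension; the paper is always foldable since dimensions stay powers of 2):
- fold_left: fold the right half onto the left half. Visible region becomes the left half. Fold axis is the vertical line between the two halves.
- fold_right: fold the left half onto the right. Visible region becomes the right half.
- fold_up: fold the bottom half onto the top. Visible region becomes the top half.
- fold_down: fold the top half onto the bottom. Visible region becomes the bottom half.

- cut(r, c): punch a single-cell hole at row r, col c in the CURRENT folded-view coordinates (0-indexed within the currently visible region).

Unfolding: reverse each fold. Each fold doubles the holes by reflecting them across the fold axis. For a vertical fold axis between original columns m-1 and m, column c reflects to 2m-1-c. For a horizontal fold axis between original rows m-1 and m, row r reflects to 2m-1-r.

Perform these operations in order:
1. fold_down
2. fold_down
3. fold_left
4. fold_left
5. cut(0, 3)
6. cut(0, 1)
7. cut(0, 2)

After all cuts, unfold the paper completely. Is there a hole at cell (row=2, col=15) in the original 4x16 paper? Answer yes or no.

Op 1 fold_down: fold axis h@2; visible region now rows[2,4) x cols[0,16) = 2x16
Op 2 fold_down: fold axis h@3; visible region now rows[3,4) x cols[0,16) = 1x16
Op 3 fold_left: fold axis v@8; visible region now rows[3,4) x cols[0,8) = 1x8
Op 4 fold_left: fold axis v@4; visible region now rows[3,4) x cols[0,4) = 1x4
Op 5 cut(0, 3): punch at orig (3,3); cuts so far [(3, 3)]; region rows[3,4) x cols[0,4) = 1x4
Op 6 cut(0, 1): punch at orig (3,1); cuts so far [(3, 1), (3, 3)]; region rows[3,4) x cols[0,4) = 1x4
Op 7 cut(0, 2): punch at orig (3,2); cuts so far [(3, 1), (3, 2), (3, 3)]; region rows[3,4) x cols[0,4) = 1x4
Unfold 1 (reflect across v@4): 6 holes -> [(3, 1), (3, 2), (3, 3), (3, 4), (3, 5), (3, 6)]
Unfold 2 (reflect across v@8): 12 holes -> [(3, 1), (3, 2), (3, 3), (3, 4), (3, 5), (3, 6), (3, 9), (3, 10), (3, 11), (3, 12), (3, 13), (3, 14)]
Unfold 3 (reflect across h@3): 24 holes -> [(2, 1), (2, 2), (2, 3), (2, 4), (2, 5), (2, 6), (2, 9), (2, 10), (2, 11), (2, 12), (2, 13), (2, 14), (3, 1), (3, 2), (3, 3), (3, 4), (3, 5), (3, 6), (3, 9), (3, 10), (3, 11), (3, 12), (3, 13), (3, 14)]
Unfold 4 (reflect across h@2): 48 holes -> [(0, 1), (0, 2), (0, 3), (0, 4), (0, 5), (0, 6), (0, 9), (0, 10), (0, 11), (0, 12), (0, 13), (0, 14), (1, 1), (1, 2), (1, 3), (1, 4), (1, 5), (1, 6), (1, 9), (1, 10), (1, 11), (1, 12), (1, 13), (1, 14), (2, 1), (2, 2), (2, 3), (2, 4), (2, 5), (2, 6), (2, 9), (2, 10), (2, 11), (2, 12), (2, 13), (2, 14), (3, 1), (3, 2), (3, 3), (3, 4), (3, 5), (3, 6), (3, 9), (3, 10), (3, 11), (3, 12), (3, 13), (3, 14)]
Holes: [(0, 1), (0, 2), (0, 3), (0, 4), (0, 5), (0, 6), (0, 9), (0, 10), (0, 11), (0, 12), (0, 13), (0, 14), (1, 1), (1, 2), (1, 3), (1, 4), (1, 5), (1, 6), (1, 9), (1, 10), (1, 11), (1, 12), (1, 13), (1, 14), (2, 1), (2, 2), (2, 3), (2, 4), (2, 5), (2, 6), (2, 9), (2, 10), (2, 11), (2, 12), (2, 13), (2, 14), (3, 1), (3, 2), (3, 3), (3, 4), (3, 5), (3, 6), (3, 9), (3, 10), (3, 11), (3, 12), (3, 13), (3, 14)]

Answer: no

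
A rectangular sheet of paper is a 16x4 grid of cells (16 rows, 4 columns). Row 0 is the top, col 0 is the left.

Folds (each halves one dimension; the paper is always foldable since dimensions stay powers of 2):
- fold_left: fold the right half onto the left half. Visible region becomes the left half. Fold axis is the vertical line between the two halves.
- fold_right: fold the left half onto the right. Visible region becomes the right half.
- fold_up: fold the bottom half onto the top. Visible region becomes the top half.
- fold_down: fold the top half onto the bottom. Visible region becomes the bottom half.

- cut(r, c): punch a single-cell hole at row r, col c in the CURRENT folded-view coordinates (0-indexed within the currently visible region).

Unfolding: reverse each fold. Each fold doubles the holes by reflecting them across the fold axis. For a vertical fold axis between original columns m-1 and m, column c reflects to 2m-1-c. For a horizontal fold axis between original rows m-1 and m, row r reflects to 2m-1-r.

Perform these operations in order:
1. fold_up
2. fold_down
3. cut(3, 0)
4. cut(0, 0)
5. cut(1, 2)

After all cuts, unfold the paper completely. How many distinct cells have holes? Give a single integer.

Answer: 12

Derivation:
Op 1 fold_up: fold axis h@8; visible region now rows[0,8) x cols[0,4) = 8x4
Op 2 fold_down: fold axis h@4; visible region now rows[4,8) x cols[0,4) = 4x4
Op 3 cut(3, 0): punch at orig (7,0); cuts so far [(7, 0)]; region rows[4,8) x cols[0,4) = 4x4
Op 4 cut(0, 0): punch at orig (4,0); cuts so far [(4, 0), (7, 0)]; region rows[4,8) x cols[0,4) = 4x4
Op 5 cut(1, 2): punch at orig (5,2); cuts so far [(4, 0), (5, 2), (7, 0)]; region rows[4,8) x cols[0,4) = 4x4
Unfold 1 (reflect across h@4): 6 holes -> [(0, 0), (2, 2), (3, 0), (4, 0), (5, 2), (7, 0)]
Unfold 2 (reflect across h@8): 12 holes -> [(0, 0), (2, 2), (3, 0), (4, 0), (5, 2), (7, 0), (8, 0), (10, 2), (11, 0), (12, 0), (13, 2), (15, 0)]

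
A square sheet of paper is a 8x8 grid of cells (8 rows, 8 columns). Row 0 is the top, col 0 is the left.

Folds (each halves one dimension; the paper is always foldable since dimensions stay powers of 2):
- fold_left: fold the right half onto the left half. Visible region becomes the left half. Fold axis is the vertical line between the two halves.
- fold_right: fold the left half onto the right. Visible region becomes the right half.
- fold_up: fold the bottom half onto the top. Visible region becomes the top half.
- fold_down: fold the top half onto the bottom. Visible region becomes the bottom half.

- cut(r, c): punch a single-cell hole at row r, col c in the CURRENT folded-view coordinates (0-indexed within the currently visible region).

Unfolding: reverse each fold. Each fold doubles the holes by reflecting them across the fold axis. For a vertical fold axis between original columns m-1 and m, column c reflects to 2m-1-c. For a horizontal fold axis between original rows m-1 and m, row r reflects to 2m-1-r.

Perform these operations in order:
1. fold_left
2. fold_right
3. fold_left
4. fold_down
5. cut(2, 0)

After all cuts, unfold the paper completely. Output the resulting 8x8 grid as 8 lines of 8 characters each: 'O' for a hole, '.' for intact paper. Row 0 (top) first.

Answer: ........
OOOOOOOO
........
........
........
........
OOOOOOOO
........

Derivation:
Op 1 fold_left: fold axis v@4; visible region now rows[0,8) x cols[0,4) = 8x4
Op 2 fold_right: fold axis v@2; visible region now rows[0,8) x cols[2,4) = 8x2
Op 3 fold_left: fold axis v@3; visible region now rows[0,8) x cols[2,3) = 8x1
Op 4 fold_down: fold axis h@4; visible region now rows[4,8) x cols[2,3) = 4x1
Op 5 cut(2, 0): punch at orig (6,2); cuts so far [(6, 2)]; region rows[4,8) x cols[2,3) = 4x1
Unfold 1 (reflect across h@4): 2 holes -> [(1, 2), (6, 2)]
Unfold 2 (reflect across v@3): 4 holes -> [(1, 2), (1, 3), (6, 2), (6, 3)]
Unfold 3 (reflect across v@2): 8 holes -> [(1, 0), (1, 1), (1, 2), (1, 3), (6, 0), (6, 1), (6, 2), (6, 3)]
Unfold 4 (reflect across v@4): 16 holes -> [(1, 0), (1, 1), (1, 2), (1, 3), (1, 4), (1, 5), (1, 6), (1, 7), (6, 0), (6, 1), (6, 2), (6, 3), (6, 4), (6, 5), (6, 6), (6, 7)]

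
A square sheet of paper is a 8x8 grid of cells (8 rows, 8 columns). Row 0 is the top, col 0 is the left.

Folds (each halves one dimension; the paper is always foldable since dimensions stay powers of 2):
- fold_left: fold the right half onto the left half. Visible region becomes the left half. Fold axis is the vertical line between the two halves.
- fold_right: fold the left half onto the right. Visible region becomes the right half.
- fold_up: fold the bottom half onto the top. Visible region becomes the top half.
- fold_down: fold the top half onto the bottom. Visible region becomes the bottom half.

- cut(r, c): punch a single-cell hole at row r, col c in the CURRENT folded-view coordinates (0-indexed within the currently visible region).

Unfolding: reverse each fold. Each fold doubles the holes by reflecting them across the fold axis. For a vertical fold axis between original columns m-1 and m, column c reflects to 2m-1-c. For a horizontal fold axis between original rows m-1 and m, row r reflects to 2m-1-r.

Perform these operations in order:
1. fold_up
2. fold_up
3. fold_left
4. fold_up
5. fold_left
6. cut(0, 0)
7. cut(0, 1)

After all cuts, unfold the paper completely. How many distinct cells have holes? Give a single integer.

Answer: 64

Derivation:
Op 1 fold_up: fold axis h@4; visible region now rows[0,4) x cols[0,8) = 4x8
Op 2 fold_up: fold axis h@2; visible region now rows[0,2) x cols[0,8) = 2x8
Op 3 fold_left: fold axis v@4; visible region now rows[0,2) x cols[0,4) = 2x4
Op 4 fold_up: fold axis h@1; visible region now rows[0,1) x cols[0,4) = 1x4
Op 5 fold_left: fold axis v@2; visible region now rows[0,1) x cols[0,2) = 1x2
Op 6 cut(0, 0): punch at orig (0,0); cuts so far [(0, 0)]; region rows[0,1) x cols[0,2) = 1x2
Op 7 cut(0, 1): punch at orig (0,1); cuts so far [(0, 0), (0, 1)]; region rows[0,1) x cols[0,2) = 1x2
Unfold 1 (reflect across v@2): 4 holes -> [(0, 0), (0, 1), (0, 2), (0, 3)]
Unfold 2 (reflect across h@1): 8 holes -> [(0, 0), (0, 1), (0, 2), (0, 3), (1, 0), (1, 1), (1, 2), (1, 3)]
Unfold 3 (reflect across v@4): 16 holes -> [(0, 0), (0, 1), (0, 2), (0, 3), (0, 4), (0, 5), (0, 6), (0, 7), (1, 0), (1, 1), (1, 2), (1, 3), (1, 4), (1, 5), (1, 6), (1, 7)]
Unfold 4 (reflect across h@2): 32 holes -> [(0, 0), (0, 1), (0, 2), (0, 3), (0, 4), (0, 5), (0, 6), (0, 7), (1, 0), (1, 1), (1, 2), (1, 3), (1, 4), (1, 5), (1, 6), (1, 7), (2, 0), (2, 1), (2, 2), (2, 3), (2, 4), (2, 5), (2, 6), (2, 7), (3, 0), (3, 1), (3, 2), (3, 3), (3, 4), (3, 5), (3, 6), (3, 7)]
Unfold 5 (reflect across h@4): 64 holes -> [(0, 0), (0, 1), (0, 2), (0, 3), (0, 4), (0, 5), (0, 6), (0, 7), (1, 0), (1, 1), (1, 2), (1, 3), (1, 4), (1, 5), (1, 6), (1, 7), (2, 0), (2, 1), (2, 2), (2, 3), (2, 4), (2, 5), (2, 6), (2, 7), (3, 0), (3, 1), (3, 2), (3, 3), (3, 4), (3, 5), (3, 6), (3, 7), (4, 0), (4, 1), (4, 2), (4, 3), (4, 4), (4, 5), (4, 6), (4, 7), (5, 0), (5, 1), (5, 2), (5, 3), (5, 4), (5, 5), (5, 6), (5, 7), (6, 0), (6, 1), (6, 2), (6, 3), (6, 4), (6, 5), (6, 6), (6, 7), (7, 0), (7, 1), (7, 2), (7, 3), (7, 4), (7, 5), (7, 6), (7, 7)]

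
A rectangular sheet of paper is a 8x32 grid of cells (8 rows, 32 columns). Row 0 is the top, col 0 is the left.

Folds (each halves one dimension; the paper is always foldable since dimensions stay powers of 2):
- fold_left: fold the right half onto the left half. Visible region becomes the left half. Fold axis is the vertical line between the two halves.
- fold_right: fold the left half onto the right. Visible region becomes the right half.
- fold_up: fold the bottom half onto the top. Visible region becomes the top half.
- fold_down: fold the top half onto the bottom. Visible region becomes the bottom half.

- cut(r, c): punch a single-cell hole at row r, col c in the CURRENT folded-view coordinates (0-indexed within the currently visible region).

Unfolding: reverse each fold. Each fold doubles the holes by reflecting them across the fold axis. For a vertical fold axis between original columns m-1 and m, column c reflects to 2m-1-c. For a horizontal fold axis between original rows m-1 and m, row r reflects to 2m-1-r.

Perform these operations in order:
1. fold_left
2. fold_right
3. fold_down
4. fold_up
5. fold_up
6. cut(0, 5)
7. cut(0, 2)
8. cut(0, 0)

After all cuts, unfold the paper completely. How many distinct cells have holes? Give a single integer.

Answer: 96

Derivation:
Op 1 fold_left: fold axis v@16; visible region now rows[0,8) x cols[0,16) = 8x16
Op 2 fold_right: fold axis v@8; visible region now rows[0,8) x cols[8,16) = 8x8
Op 3 fold_down: fold axis h@4; visible region now rows[4,8) x cols[8,16) = 4x8
Op 4 fold_up: fold axis h@6; visible region now rows[4,6) x cols[8,16) = 2x8
Op 5 fold_up: fold axis h@5; visible region now rows[4,5) x cols[8,16) = 1x8
Op 6 cut(0, 5): punch at orig (4,13); cuts so far [(4, 13)]; region rows[4,5) x cols[8,16) = 1x8
Op 7 cut(0, 2): punch at orig (4,10); cuts so far [(4, 10), (4, 13)]; region rows[4,5) x cols[8,16) = 1x8
Op 8 cut(0, 0): punch at orig (4,8); cuts so far [(4, 8), (4, 10), (4, 13)]; region rows[4,5) x cols[8,16) = 1x8
Unfold 1 (reflect across h@5): 6 holes -> [(4, 8), (4, 10), (4, 13), (5, 8), (5, 10), (5, 13)]
Unfold 2 (reflect across h@6): 12 holes -> [(4, 8), (4, 10), (4, 13), (5, 8), (5, 10), (5, 13), (6, 8), (6, 10), (6, 13), (7, 8), (7, 10), (7, 13)]
Unfold 3 (reflect across h@4): 24 holes -> [(0, 8), (0, 10), (0, 13), (1, 8), (1, 10), (1, 13), (2, 8), (2, 10), (2, 13), (3, 8), (3, 10), (3, 13), (4, 8), (4, 10), (4, 13), (5, 8), (5, 10), (5, 13), (6, 8), (6, 10), (6, 13), (7, 8), (7, 10), (7, 13)]
Unfold 4 (reflect across v@8): 48 holes -> [(0, 2), (0, 5), (0, 7), (0, 8), (0, 10), (0, 13), (1, 2), (1, 5), (1, 7), (1, 8), (1, 10), (1, 13), (2, 2), (2, 5), (2, 7), (2, 8), (2, 10), (2, 13), (3, 2), (3, 5), (3, 7), (3, 8), (3, 10), (3, 13), (4, 2), (4, 5), (4, 7), (4, 8), (4, 10), (4, 13), (5, 2), (5, 5), (5, 7), (5, 8), (5, 10), (5, 13), (6, 2), (6, 5), (6, 7), (6, 8), (6, 10), (6, 13), (7, 2), (7, 5), (7, 7), (7, 8), (7, 10), (7, 13)]
Unfold 5 (reflect across v@16): 96 holes -> [(0, 2), (0, 5), (0, 7), (0, 8), (0, 10), (0, 13), (0, 18), (0, 21), (0, 23), (0, 24), (0, 26), (0, 29), (1, 2), (1, 5), (1, 7), (1, 8), (1, 10), (1, 13), (1, 18), (1, 21), (1, 23), (1, 24), (1, 26), (1, 29), (2, 2), (2, 5), (2, 7), (2, 8), (2, 10), (2, 13), (2, 18), (2, 21), (2, 23), (2, 24), (2, 26), (2, 29), (3, 2), (3, 5), (3, 7), (3, 8), (3, 10), (3, 13), (3, 18), (3, 21), (3, 23), (3, 24), (3, 26), (3, 29), (4, 2), (4, 5), (4, 7), (4, 8), (4, 10), (4, 13), (4, 18), (4, 21), (4, 23), (4, 24), (4, 26), (4, 29), (5, 2), (5, 5), (5, 7), (5, 8), (5, 10), (5, 13), (5, 18), (5, 21), (5, 23), (5, 24), (5, 26), (5, 29), (6, 2), (6, 5), (6, 7), (6, 8), (6, 10), (6, 13), (6, 18), (6, 21), (6, 23), (6, 24), (6, 26), (6, 29), (7, 2), (7, 5), (7, 7), (7, 8), (7, 10), (7, 13), (7, 18), (7, 21), (7, 23), (7, 24), (7, 26), (7, 29)]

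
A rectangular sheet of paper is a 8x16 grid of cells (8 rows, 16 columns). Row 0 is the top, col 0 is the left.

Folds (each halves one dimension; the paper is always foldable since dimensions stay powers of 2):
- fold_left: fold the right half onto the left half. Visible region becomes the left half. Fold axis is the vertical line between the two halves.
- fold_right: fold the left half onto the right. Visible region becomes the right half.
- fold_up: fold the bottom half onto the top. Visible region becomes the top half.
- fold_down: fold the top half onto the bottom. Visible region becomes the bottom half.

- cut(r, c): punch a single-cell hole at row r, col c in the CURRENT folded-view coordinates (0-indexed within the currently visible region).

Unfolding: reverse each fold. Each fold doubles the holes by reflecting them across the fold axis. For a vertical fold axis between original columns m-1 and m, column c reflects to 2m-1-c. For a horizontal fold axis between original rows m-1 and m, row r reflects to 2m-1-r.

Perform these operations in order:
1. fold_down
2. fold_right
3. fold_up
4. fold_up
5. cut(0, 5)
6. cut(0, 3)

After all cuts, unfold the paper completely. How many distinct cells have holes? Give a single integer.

Op 1 fold_down: fold axis h@4; visible region now rows[4,8) x cols[0,16) = 4x16
Op 2 fold_right: fold axis v@8; visible region now rows[4,8) x cols[8,16) = 4x8
Op 3 fold_up: fold axis h@6; visible region now rows[4,6) x cols[8,16) = 2x8
Op 4 fold_up: fold axis h@5; visible region now rows[4,5) x cols[8,16) = 1x8
Op 5 cut(0, 5): punch at orig (4,13); cuts so far [(4, 13)]; region rows[4,5) x cols[8,16) = 1x8
Op 6 cut(0, 3): punch at orig (4,11); cuts so far [(4, 11), (4, 13)]; region rows[4,5) x cols[8,16) = 1x8
Unfold 1 (reflect across h@5): 4 holes -> [(4, 11), (4, 13), (5, 11), (5, 13)]
Unfold 2 (reflect across h@6): 8 holes -> [(4, 11), (4, 13), (5, 11), (5, 13), (6, 11), (6, 13), (7, 11), (7, 13)]
Unfold 3 (reflect across v@8): 16 holes -> [(4, 2), (4, 4), (4, 11), (4, 13), (5, 2), (5, 4), (5, 11), (5, 13), (6, 2), (6, 4), (6, 11), (6, 13), (7, 2), (7, 4), (7, 11), (7, 13)]
Unfold 4 (reflect across h@4): 32 holes -> [(0, 2), (0, 4), (0, 11), (0, 13), (1, 2), (1, 4), (1, 11), (1, 13), (2, 2), (2, 4), (2, 11), (2, 13), (3, 2), (3, 4), (3, 11), (3, 13), (4, 2), (4, 4), (4, 11), (4, 13), (5, 2), (5, 4), (5, 11), (5, 13), (6, 2), (6, 4), (6, 11), (6, 13), (7, 2), (7, 4), (7, 11), (7, 13)]

Answer: 32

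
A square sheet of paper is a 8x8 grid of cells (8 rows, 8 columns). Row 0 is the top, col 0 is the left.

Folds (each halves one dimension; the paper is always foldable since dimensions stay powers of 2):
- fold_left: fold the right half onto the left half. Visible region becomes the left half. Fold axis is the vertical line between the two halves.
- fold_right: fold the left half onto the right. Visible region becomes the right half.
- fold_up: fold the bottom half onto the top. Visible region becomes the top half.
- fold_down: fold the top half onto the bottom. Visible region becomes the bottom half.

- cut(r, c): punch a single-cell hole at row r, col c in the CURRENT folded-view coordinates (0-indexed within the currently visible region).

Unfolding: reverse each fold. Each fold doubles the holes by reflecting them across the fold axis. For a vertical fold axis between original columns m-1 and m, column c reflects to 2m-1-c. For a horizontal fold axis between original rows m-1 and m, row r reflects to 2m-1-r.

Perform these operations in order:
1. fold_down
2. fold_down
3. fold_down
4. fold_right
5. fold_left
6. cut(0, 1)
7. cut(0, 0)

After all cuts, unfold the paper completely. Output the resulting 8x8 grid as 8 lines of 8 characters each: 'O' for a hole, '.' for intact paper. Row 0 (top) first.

Op 1 fold_down: fold axis h@4; visible region now rows[4,8) x cols[0,8) = 4x8
Op 2 fold_down: fold axis h@6; visible region now rows[6,8) x cols[0,8) = 2x8
Op 3 fold_down: fold axis h@7; visible region now rows[7,8) x cols[0,8) = 1x8
Op 4 fold_right: fold axis v@4; visible region now rows[7,8) x cols[4,8) = 1x4
Op 5 fold_left: fold axis v@6; visible region now rows[7,8) x cols[4,6) = 1x2
Op 6 cut(0, 1): punch at orig (7,5); cuts so far [(7, 5)]; region rows[7,8) x cols[4,6) = 1x2
Op 7 cut(0, 0): punch at orig (7,4); cuts so far [(7, 4), (7, 5)]; region rows[7,8) x cols[4,6) = 1x2
Unfold 1 (reflect across v@6): 4 holes -> [(7, 4), (7, 5), (7, 6), (7, 7)]
Unfold 2 (reflect across v@4): 8 holes -> [(7, 0), (7, 1), (7, 2), (7, 3), (7, 4), (7, 5), (7, 6), (7, 7)]
Unfold 3 (reflect across h@7): 16 holes -> [(6, 0), (6, 1), (6, 2), (6, 3), (6, 4), (6, 5), (6, 6), (6, 7), (7, 0), (7, 1), (7, 2), (7, 3), (7, 4), (7, 5), (7, 6), (7, 7)]
Unfold 4 (reflect across h@6): 32 holes -> [(4, 0), (4, 1), (4, 2), (4, 3), (4, 4), (4, 5), (4, 6), (4, 7), (5, 0), (5, 1), (5, 2), (5, 3), (5, 4), (5, 5), (5, 6), (5, 7), (6, 0), (6, 1), (6, 2), (6, 3), (6, 4), (6, 5), (6, 6), (6, 7), (7, 0), (7, 1), (7, 2), (7, 3), (7, 4), (7, 5), (7, 6), (7, 7)]
Unfold 5 (reflect across h@4): 64 holes -> [(0, 0), (0, 1), (0, 2), (0, 3), (0, 4), (0, 5), (0, 6), (0, 7), (1, 0), (1, 1), (1, 2), (1, 3), (1, 4), (1, 5), (1, 6), (1, 7), (2, 0), (2, 1), (2, 2), (2, 3), (2, 4), (2, 5), (2, 6), (2, 7), (3, 0), (3, 1), (3, 2), (3, 3), (3, 4), (3, 5), (3, 6), (3, 7), (4, 0), (4, 1), (4, 2), (4, 3), (4, 4), (4, 5), (4, 6), (4, 7), (5, 0), (5, 1), (5, 2), (5, 3), (5, 4), (5, 5), (5, 6), (5, 7), (6, 0), (6, 1), (6, 2), (6, 3), (6, 4), (6, 5), (6, 6), (6, 7), (7, 0), (7, 1), (7, 2), (7, 3), (7, 4), (7, 5), (7, 6), (7, 7)]

Answer: OOOOOOOO
OOOOOOOO
OOOOOOOO
OOOOOOOO
OOOOOOOO
OOOOOOOO
OOOOOOOO
OOOOOOOO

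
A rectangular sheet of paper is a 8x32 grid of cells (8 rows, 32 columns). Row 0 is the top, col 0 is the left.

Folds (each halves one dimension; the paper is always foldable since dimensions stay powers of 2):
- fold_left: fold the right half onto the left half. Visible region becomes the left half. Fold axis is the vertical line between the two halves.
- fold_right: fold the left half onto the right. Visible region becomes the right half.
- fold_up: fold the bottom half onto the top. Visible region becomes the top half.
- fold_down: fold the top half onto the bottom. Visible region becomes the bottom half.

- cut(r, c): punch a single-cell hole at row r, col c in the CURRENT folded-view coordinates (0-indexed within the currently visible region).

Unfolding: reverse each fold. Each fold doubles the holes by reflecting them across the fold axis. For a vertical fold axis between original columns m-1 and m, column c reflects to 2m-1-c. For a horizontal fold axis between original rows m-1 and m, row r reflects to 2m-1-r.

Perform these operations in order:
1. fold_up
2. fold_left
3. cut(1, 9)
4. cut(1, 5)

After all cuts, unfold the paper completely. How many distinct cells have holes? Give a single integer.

Op 1 fold_up: fold axis h@4; visible region now rows[0,4) x cols[0,32) = 4x32
Op 2 fold_left: fold axis v@16; visible region now rows[0,4) x cols[0,16) = 4x16
Op 3 cut(1, 9): punch at orig (1,9); cuts so far [(1, 9)]; region rows[0,4) x cols[0,16) = 4x16
Op 4 cut(1, 5): punch at orig (1,5); cuts so far [(1, 5), (1, 9)]; region rows[0,4) x cols[0,16) = 4x16
Unfold 1 (reflect across v@16): 4 holes -> [(1, 5), (1, 9), (1, 22), (1, 26)]
Unfold 2 (reflect across h@4): 8 holes -> [(1, 5), (1, 9), (1, 22), (1, 26), (6, 5), (6, 9), (6, 22), (6, 26)]

Answer: 8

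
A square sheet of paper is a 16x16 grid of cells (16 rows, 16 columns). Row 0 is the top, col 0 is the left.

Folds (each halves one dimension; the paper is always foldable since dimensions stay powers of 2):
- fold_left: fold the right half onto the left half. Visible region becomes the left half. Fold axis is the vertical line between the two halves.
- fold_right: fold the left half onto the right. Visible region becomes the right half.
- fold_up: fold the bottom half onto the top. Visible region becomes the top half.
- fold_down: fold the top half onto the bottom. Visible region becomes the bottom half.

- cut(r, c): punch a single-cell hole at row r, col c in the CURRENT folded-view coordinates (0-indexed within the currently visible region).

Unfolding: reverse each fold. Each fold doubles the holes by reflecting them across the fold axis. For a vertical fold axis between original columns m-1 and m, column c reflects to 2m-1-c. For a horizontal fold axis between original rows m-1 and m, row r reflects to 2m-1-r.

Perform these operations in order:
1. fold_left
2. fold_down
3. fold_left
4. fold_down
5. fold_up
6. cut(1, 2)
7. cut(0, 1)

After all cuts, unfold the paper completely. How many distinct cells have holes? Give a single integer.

Answer: 64

Derivation:
Op 1 fold_left: fold axis v@8; visible region now rows[0,16) x cols[0,8) = 16x8
Op 2 fold_down: fold axis h@8; visible region now rows[8,16) x cols[0,8) = 8x8
Op 3 fold_left: fold axis v@4; visible region now rows[8,16) x cols[0,4) = 8x4
Op 4 fold_down: fold axis h@12; visible region now rows[12,16) x cols[0,4) = 4x4
Op 5 fold_up: fold axis h@14; visible region now rows[12,14) x cols[0,4) = 2x4
Op 6 cut(1, 2): punch at orig (13,2); cuts so far [(13, 2)]; region rows[12,14) x cols[0,4) = 2x4
Op 7 cut(0, 1): punch at orig (12,1); cuts so far [(12, 1), (13, 2)]; region rows[12,14) x cols[0,4) = 2x4
Unfold 1 (reflect across h@14): 4 holes -> [(12, 1), (13, 2), (14, 2), (15, 1)]
Unfold 2 (reflect across h@12): 8 holes -> [(8, 1), (9, 2), (10, 2), (11, 1), (12, 1), (13, 2), (14, 2), (15, 1)]
Unfold 3 (reflect across v@4): 16 holes -> [(8, 1), (8, 6), (9, 2), (9, 5), (10, 2), (10, 5), (11, 1), (11, 6), (12, 1), (12, 6), (13, 2), (13, 5), (14, 2), (14, 5), (15, 1), (15, 6)]
Unfold 4 (reflect across h@8): 32 holes -> [(0, 1), (0, 6), (1, 2), (1, 5), (2, 2), (2, 5), (3, 1), (3, 6), (4, 1), (4, 6), (5, 2), (5, 5), (6, 2), (6, 5), (7, 1), (7, 6), (8, 1), (8, 6), (9, 2), (9, 5), (10, 2), (10, 5), (11, 1), (11, 6), (12, 1), (12, 6), (13, 2), (13, 5), (14, 2), (14, 5), (15, 1), (15, 6)]
Unfold 5 (reflect across v@8): 64 holes -> [(0, 1), (0, 6), (0, 9), (0, 14), (1, 2), (1, 5), (1, 10), (1, 13), (2, 2), (2, 5), (2, 10), (2, 13), (3, 1), (3, 6), (3, 9), (3, 14), (4, 1), (4, 6), (4, 9), (4, 14), (5, 2), (5, 5), (5, 10), (5, 13), (6, 2), (6, 5), (6, 10), (6, 13), (7, 1), (7, 6), (7, 9), (7, 14), (8, 1), (8, 6), (8, 9), (8, 14), (9, 2), (9, 5), (9, 10), (9, 13), (10, 2), (10, 5), (10, 10), (10, 13), (11, 1), (11, 6), (11, 9), (11, 14), (12, 1), (12, 6), (12, 9), (12, 14), (13, 2), (13, 5), (13, 10), (13, 13), (14, 2), (14, 5), (14, 10), (14, 13), (15, 1), (15, 6), (15, 9), (15, 14)]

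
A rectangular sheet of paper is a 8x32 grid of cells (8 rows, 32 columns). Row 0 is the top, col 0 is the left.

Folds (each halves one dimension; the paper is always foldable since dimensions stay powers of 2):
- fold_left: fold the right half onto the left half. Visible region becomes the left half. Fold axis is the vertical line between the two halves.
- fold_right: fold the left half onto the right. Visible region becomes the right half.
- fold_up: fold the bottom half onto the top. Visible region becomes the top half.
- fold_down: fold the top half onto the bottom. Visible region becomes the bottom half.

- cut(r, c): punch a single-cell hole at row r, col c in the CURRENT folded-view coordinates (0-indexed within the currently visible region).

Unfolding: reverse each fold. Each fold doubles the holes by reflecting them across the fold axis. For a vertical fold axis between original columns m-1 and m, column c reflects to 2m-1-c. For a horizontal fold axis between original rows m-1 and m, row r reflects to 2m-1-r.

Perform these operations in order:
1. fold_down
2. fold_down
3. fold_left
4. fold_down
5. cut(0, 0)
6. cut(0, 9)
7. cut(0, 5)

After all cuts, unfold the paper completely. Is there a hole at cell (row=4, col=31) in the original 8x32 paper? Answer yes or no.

Answer: yes

Derivation:
Op 1 fold_down: fold axis h@4; visible region now rows[4,8) x cols[0,32) = 4x32
Op 2 fold_down: fold axis h@6; visible region now rows[6,8) x cols[0,32) = 2x32
Op 3 fold_left: fold axis v@16; visible region now rows[6,8) x cols[0,16) = 2x16
Op 4 fold_down: fold axis h@7; visible region now rows[7,8) x cols[0,16) = 1x16
Op 5 cut(0, 0): punch at orig (7,0); cuts so far [(7, 0)]; region rows[7,8) x cols[0,16) = 1x16
Op 6 cut(0, 9): punch at orig (7,9); cuts so far [(7, 0), (7, 9)]; region rows[7,8) x cols[0,16) = 1x16
Op 7 cut(0, 5): punch at orig (7,5); cuts so far [(7, 0), (7, 5), (7, 9)]; region rows[7,8) x cols[0,16) = 1x16
Unfold 1 (reflect across h@7): 6 holes -> [(6, 0), (6, 5), (6, 9), (7, 0), (7, 5), (7, 9)]
Unfold 2 (reflect across v@16): 12 holes -> [(6, 0), (6, 5), (6, 9), (6, 22), (6, 26), (6, 31), (7, 0), (7, 5), (7, 9), (7, 22), (7, 26), (7, 31)]
Unfold 3 (reflect across h@6): 24 holes -> [(4, 0), (4, 5), (4, 9), (4, 22), (4, 26), (4, 31), (5, 0), (5, 5), (5, 9), (5, 22), (5, 26), (5, 31), (6, 0), (6, 5), (6, 9), (6, 22), (6, 26), (6, 31), (7, 0), (7, 5), (7, 9), (7, 22), (7, 26), (7, 31)]
Unfold 4 (reflect across h@4): 48 holes -> [(0, 0), (0, 5), (0, 9), (0, 22), (0, 26), (0, 31), (1, 0), (1, 5), (1, 9), (1, 22), (1, 26), (1, 31), (2, 0), (2, 5), (2, 9), (2, 22), (2, 26), (2, 31), (3, 0), (3, 5), (3, 9), (3, 22), (3, 26), (3, 31), (4, 0), (4, 5), (4, 9), (4, 22), (4, 26), (4, 31), (5, 0), (5, 5), (5, 9), (5, 22), (5, 26), (5, 31), (6, 0), (6, 5), (6, 9), (6, 22), (6, 26), (6, 31), (7, 0), (7, 5), (7, 9), (7, 22), (7, 26), (7, 31)]
Holes: [(0, 0), (0, 5), (0, 9), (0, 22), (0, 26), (0, 31), (1, 0), (1, 5), (1, 9), (1, 22), (1, 26), (1, 31), (2, 0), (2, 5), (2, 9), (2, 22), (2, 26), (2, 31), (3, 0), (3, 5), (3, 9), (3, 22), (3, 26), (3, 31), (4, 0), (4, 5), (4, 9), (4, 22), (4, 26), (4, 31), (5, 0), (5, 5), (5, 9), (5, 22), (5, 26), (5, 31), (6, 0), (6, 5), (6, 9), (6, 22), (6, 26), (6, 31), (7, 0), (7, 5), (7, 9), (7, 22), (7, 26), (7, 31)]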